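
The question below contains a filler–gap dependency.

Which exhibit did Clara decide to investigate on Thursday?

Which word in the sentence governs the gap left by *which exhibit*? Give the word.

In situ: Clara did decide to investigate which exhibit on Thursday.
'which exhibit' functions as the direct object of 'investigate'. Fronting leaves a gap immediately after 'investigate':
Which exhibit did Clara decide to investigate ___ on Thursday?

investigate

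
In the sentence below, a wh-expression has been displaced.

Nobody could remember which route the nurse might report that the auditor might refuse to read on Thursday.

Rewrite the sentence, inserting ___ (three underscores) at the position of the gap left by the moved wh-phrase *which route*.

Underlying clause: The nurse might report that the auditor might refuse to read which route on Thursday.
'which route' functions as the direct object of 'read'. The gap is right after 'read'.

Nobody could remember which route the nurse might report that the auditor might refuse to read ___ on Thursday.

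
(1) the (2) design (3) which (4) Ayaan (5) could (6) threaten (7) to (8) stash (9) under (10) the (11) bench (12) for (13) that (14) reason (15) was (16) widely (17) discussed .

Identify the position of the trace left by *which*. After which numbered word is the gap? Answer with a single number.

8

The filler 'which' is interpreted as the direct object of 'stash'. It moves to the left edge, and the trace sits right after 'stash':
The design which Ayaan could threaten to stash ___ under the bench for that reason was widely discussed.
'stash' is word 8.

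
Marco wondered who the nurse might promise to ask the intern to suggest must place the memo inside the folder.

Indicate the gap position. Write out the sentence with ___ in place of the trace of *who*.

In situ: The nurse might promise to ask the intern to suggest who must place the memo inside the folder.
The filler 'who' is interpreted as the subject of the clause embedded under 'suggest'. The gap is right after 'suggest'.

Marco wondered who the nurse might promise to ask the intern to suggest ___ must place the memo inside the folder.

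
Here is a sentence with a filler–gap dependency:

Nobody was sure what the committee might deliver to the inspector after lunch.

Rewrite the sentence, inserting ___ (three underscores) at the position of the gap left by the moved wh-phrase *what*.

Underlying clause: The committee might deliver what to the inspector after lunch.
The filler 'what' is interpreted as the direct object of 'deliver'. The gap is right after 'deliver'.

Nobody was sure what the committee might deliver ___ to the inspector after lunch.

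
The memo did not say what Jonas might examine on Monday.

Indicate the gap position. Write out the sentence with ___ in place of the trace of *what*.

The memo did not say what Jonas might examine ___ on Monday.

In situ: Jonas might examine what on Monday.
'what' is the direct object of 'examine'. The gap is right after 'examine'.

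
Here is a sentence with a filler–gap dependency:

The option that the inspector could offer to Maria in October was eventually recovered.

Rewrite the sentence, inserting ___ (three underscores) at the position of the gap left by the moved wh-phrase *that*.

The filler 'that' is interpreted as the direct object of 'offer'. The gap is right after 'offer'.

The option that the inspector could offer ___ to Maria in October was eventually recovered.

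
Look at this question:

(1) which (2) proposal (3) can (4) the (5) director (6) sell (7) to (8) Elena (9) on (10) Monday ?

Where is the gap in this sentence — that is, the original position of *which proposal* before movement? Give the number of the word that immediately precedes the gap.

Underlying clause: The director can sell which proposal to Elena on Monday.
'which proposal' is the direct object of 'sell'. Fronting leaves a gap immediately after 'sell':
Which proposal can the director sell ___ to Elena on Monday?
'sell' is word 6.

6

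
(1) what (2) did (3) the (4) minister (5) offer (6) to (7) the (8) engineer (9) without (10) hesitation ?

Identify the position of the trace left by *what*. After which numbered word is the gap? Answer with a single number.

5

In situ: The minister did offer what to the engineer without hesitation.
'what' is the direct object of 'offer'. Fronting leaves a gap immediately after 'offer':
What did the minister offer ___ to the engineer without hesitation?
'offer' is word 5.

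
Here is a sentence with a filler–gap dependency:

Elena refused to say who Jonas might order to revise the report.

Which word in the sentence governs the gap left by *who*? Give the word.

Before movement: Jonas might order who to revise the report.
'who' functions as the direct object of 'order'. Fronting leaves a gap immediately after 'order':
Elena refused to say who Jonas might order ___ to revise the report.

order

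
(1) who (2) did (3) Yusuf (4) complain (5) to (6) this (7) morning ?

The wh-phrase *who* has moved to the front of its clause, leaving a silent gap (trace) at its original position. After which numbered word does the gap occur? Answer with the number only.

5

Underlying clause: Yusuf did complain to who this morning.
The filler 'who' is interpreted as the object of the preposition 'to'. Fronting leaves a gap immediately after 'to':
Who did Yusuf complain to ___ this morning?
'to' is word 5.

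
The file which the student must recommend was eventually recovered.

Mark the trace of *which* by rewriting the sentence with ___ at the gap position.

'which' is the direct object of 'recommend'. The gap is right after 'recommend'.

The file which the student must recommend ___ was eventually recovered.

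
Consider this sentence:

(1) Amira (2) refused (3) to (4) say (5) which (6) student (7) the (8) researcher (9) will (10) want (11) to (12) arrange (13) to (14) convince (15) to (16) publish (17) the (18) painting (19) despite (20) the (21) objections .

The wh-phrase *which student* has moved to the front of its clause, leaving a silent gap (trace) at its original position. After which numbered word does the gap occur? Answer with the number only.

Underlying clause: The researcher will want to arrange to convince which student to publish the painting despite the objections.
'which student' is the direct object of 'convince'. Fronting leaves a gap immediately after 'convince':
Amira refused to say which student the researcher will want to arrange to convince ___ to publish the painting despite the objections.
'convince' is word 14.

14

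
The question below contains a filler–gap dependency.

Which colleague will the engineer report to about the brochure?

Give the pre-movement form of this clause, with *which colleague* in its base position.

The filler 'which colleague' is interpreted as the object of the preposition 'to'. Wh-movement fronts it, leaving a gap right after 'to':
Which colleague will the engineer report to ___ about the brochure?

The engineer will report to which colleague about the brochure.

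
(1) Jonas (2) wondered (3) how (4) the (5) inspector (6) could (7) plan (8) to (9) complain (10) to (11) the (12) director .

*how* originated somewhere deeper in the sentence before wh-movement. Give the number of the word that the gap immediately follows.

12

Before movement: The inspector could plan to complain to the director how.
'how' is the manner adjunct. Wh-movement fronts it, leaving a gap right after 'director':
Jonas wondered how the inspector could plan to complain to the director ___.
'director' is word 12.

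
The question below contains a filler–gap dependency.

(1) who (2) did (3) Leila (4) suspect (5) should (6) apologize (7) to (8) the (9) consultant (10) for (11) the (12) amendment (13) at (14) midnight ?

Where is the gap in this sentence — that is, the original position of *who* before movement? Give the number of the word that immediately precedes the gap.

4

Pre-movement form: Leila did suspect who should apologize to the consultant for the amendment at midnight.
The filler 'who' is interpreted as the subject of the clause embedded under 'suspect'. Fronting leaves a gap immediately after 'suspect':
Who did Leila suspect ___ should apologize to the consultant for the amendment at midnight?
'suspect' is word 4.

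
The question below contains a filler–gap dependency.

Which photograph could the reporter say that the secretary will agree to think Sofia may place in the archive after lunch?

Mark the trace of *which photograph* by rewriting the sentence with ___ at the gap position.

Underlying clause: The reporter could say that the secretary will agree to think Sofia may place which photograph in the archive after lunch.
'which photograph' is the direct object of 'place'. The gap is right after 'place'.

Which photograph could the reporter say that the secretary will agree to think Sofia may place ___ in the archive after lunch?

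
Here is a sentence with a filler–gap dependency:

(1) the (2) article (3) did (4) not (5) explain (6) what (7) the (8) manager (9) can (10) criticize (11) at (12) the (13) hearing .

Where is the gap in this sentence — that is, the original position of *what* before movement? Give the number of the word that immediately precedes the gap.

10

Pre-movement form: The manager can criticize what at the hearing.
'what' is the direct object of 'criticize'. It moves to the left edge, and the trace sits right after 'criticize':
The article did not explain what the manager can criticize ___ at the hearing.
'criticize' is word 10.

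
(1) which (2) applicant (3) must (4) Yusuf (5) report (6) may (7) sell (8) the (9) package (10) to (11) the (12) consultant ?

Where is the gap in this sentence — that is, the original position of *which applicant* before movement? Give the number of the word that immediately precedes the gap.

5

Underlying clause: Yusuf must report which applicant may sell the package to the consultant.
'which applicant' is the subject of the clause embedded under 'report'. It moves to the left edge, and the trace sits right after 'report':
Which applicant must Yusuf report ___ may sell the package to the consultant?
'report' is word 5.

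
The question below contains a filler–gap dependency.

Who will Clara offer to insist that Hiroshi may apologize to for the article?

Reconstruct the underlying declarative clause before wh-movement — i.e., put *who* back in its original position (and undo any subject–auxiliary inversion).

The filler 'who' is interpreted as the object of the preposition 'to'. Wh-movement fronts it, leaving a gap right after 'to':
Who will Clara offer to insist that Hiroshi may apologize to ___ for the article?

Clara will offer to insist that Hiroshi may apologize to who for the article.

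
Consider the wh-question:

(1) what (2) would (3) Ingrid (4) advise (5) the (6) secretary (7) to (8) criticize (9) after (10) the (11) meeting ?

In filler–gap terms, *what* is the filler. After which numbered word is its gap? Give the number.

8

Before movement: Ingrid would advise the secretary to criticize what after the meeting.
'what' is the direct object of 'criticize'. Fronting leaves a gap immediately after 'criticize':
What would Ingrid advise the secretary to criticize ___ after the meeting?
'criticize' is word 8.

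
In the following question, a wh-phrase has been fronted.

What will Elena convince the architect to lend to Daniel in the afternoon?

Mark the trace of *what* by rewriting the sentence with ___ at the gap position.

Underlying clause: Elena will convince the architect to lend what to Daniel in the afternoon.
'what' functions as the direct object of 'lend'. The gap is right after 'lend'.

What will Elena convince the architect to lend ___ to Daniel in the afternoon?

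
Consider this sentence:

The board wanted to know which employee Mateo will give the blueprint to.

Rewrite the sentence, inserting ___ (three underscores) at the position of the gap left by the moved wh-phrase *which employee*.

The board wanted to know which employee Mateo will give the blueprint to ___.

In situ: Mateo will give the blueprint to which employee.
The filler 'which employee' is interpreted as the object of the preposition 'to' (recipient of 'give'). The gap is right after 'to'.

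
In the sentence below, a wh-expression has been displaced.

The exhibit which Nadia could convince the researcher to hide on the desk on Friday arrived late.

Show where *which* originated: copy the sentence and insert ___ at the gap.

The exhibit which Nadia could convince the researcher to hide ___ on the desk on Friday arrived late.

'which' is the direct object of 'hide'. The gap is right after 'hide'.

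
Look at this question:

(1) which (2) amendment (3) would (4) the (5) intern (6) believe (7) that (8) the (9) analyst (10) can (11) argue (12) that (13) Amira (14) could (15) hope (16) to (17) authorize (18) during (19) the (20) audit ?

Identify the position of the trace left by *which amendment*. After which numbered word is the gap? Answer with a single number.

Pre-movement form: The intern would believe that the analyst can argue that Amira could hope to authorize which amendment during the audit.
The filler 'which amendment' is interpreted as the direct object of 'authorize'. It moves to the left edge, and the trace sits right after 'authorize':
Which amendment would the intern believe that the analyst can argue that Amira could hope to authorize ___ during the audit?
'authorize' is word 17.

17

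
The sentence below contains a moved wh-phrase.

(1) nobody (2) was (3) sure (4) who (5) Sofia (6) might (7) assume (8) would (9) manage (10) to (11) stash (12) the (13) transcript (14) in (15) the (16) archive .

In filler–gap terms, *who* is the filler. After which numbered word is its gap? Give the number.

7

In situ: Sofia might assume who would manage to stash the transcript in the archive.
'who' is the subject of the clause embedded under 'assume'. Wh-movement fronts it, leaving a gap right after 'assume':
Nobody was sure who Sofia might assume ___ would manage to stash the transcript in the archive.
'assume' is word 7.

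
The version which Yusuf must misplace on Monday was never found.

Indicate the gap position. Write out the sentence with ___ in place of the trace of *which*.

The version which Yusuf must misplace ___ on Monday was never found.

'which' functions as the direct object of 'misplace'. The gap is right after 'misplace'.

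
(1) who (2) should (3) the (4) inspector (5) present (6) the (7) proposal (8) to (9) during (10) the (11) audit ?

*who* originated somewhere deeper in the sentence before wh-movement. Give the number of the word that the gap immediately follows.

8

In situ: The inspector should present the proposal to who during the audit.
'who' functions as the object of the preposition 'to' (recipient of 'present'). It moves to the left edge, and the trace sits right after 'to':
Who should the inspector present the proposal to ___ during the audit?
'to' is word 8.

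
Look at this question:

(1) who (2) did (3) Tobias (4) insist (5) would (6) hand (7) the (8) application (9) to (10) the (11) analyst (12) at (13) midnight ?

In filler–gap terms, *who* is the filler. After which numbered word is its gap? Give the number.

4

Underlying clause: Tobias did insist who would hand the application to the analyst at midnight.
'who' functions as the subject of the clause embedded under 'insist'. Wh-movement fronts it, leaving a gap right after 'insist':
Who did Tobias insist ___ would hand the application to the analyst at midnight?
'insist' is word 4.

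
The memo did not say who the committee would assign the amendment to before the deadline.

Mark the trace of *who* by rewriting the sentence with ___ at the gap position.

The memo did not say who the committee would assign the amendment to ___ before the deadline.

Before movement: The committee would assign the amendment to who before the deadline.
'who' functions as the object of the preposition 'to' (recipient of 'assign'). The gap is right after 'to'.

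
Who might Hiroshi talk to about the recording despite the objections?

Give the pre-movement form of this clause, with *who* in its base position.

Hiroshi might talk to who about the recording despite the objections.

The filler 'who' is interpreted as the object of the preposition 'to'. Wh-movement fronts it, leaving a gap right after 'to':
Who might Hiroshi talk to ___ about the recording despite the objections?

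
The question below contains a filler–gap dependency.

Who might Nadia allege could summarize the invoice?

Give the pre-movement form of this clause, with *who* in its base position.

Nadia might allege who could summarize the invoice.

'who' is the subject of the clause embedded under 'allege'. Wh-movement fronts it, leaving a gap right after 'allege':
Who might Nadia allege ___ could summarize the invoice?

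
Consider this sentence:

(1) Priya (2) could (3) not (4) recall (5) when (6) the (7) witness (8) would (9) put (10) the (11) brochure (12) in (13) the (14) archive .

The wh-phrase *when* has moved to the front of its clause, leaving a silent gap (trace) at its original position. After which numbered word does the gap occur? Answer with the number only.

14

Pre-movement form: The witness would put the brochure in the archive when.
The filler 'when' is interpreted as the temporal adjunct. Fronting leaves a gap immediately after 'archive':
Priya could not recall when the witness would put the brochure in the archive ___.
'archive' is word 14.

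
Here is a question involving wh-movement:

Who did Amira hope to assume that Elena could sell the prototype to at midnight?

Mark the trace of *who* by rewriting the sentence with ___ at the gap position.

Who did Amira hope to assume that Elena could sell the prototype to ___ at midnight?

Before movement: Amira did hope to assume that Elena could sell the prototype to who at midnight.
'who' is the object of the preposition 'to' (recipient of 'sell'). The gap is right after 'to'.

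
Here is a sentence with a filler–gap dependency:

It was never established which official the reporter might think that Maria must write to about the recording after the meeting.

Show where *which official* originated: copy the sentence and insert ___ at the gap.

Pre-movement form: The reporter might think that Maria must write to which official about the recording after the meeting.
The filler 'which official' is interpreted as the object of the preposition 'to'. The gap is right after 'to'.

It was never established which official the reporter might think that Maria must write to ___ about the recording after the meeting.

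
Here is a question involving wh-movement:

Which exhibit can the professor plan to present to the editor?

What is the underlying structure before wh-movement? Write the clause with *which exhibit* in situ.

'which exhibit' functions as the direct object of 'present'. Wh-movement fronts it, leaving a gap right after 'present':
Which exhibit can the professor plan to present ___ to the editor?

The professor can plan to present which exhibit to the editor.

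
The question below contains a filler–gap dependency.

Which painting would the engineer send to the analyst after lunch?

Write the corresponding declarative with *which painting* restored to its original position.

'which painting' functions as the direct object of 'send'. Fronting leaves a gap immediately after 'send':
Which painting would the engineer send ___ to the analyst after lunch?

The engineer would send which painting to the analyst after lunch.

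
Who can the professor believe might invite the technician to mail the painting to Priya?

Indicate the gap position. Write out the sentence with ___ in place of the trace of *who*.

Who can the professor believe ___ might invite the technician to mail the painting to Priya?

Before movement: The professor can believe who might invite the technician to mail the painting to Priya.
'who' functions as the subject of the clause embedded under 'believe'. The gap is right after 'believe'.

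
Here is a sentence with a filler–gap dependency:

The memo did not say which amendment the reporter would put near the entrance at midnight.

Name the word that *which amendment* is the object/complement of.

put

Underlying clause: The reporter would put which amendment near the entrance at midnight.
'which amendment' is the direct object of 'put'. Fronting leaves a gap immediately after 'put':
The memo did not say which amendment the reporter would put ___ near the entrance at midnight.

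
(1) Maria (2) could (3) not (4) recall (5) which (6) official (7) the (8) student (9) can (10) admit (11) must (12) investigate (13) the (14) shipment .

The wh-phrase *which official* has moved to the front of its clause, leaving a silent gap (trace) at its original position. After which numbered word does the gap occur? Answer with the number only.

Pre-movement form: The student can admit which official must investigate the shipment.
'which official' functions as the subject of the clause embedded under 'admit'. Wh-movement fronts it, leaving a gap right after 'admit':
Maria could not recall which official the student can admit ___ must investigate the shipment.
'admit' is word 10.

10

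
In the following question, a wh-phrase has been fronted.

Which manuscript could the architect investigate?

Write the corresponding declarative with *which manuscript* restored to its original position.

'which manuscript' functions as the direct object of 'investigate'. Wh-movement fronts it, leaving a gap right after 'investigate':
Which manuscript could the architect investigate ___?

The architect could investigate which manuscript.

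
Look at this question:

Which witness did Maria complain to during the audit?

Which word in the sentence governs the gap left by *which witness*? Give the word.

to

Underlying clause: Maria did complain to which witness during the audit.
'which witness' is the object of the preposition 'to'. Fronting leaves a gap immediately after 'to':
Which witness did Maria complain to ___ during the audit?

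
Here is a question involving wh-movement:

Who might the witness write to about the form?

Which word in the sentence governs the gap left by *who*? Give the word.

to

In situ: The witness might write to who about the form.
'who' is the object of the preposition 'to'. Wh-movement fronts it, leaving a gap right after 'to':
Who might the witness write to ___ about the form?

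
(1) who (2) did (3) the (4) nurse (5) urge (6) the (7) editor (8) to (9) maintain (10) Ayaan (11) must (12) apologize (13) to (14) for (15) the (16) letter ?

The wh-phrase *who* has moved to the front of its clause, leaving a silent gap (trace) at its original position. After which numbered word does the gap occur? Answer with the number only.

Before movement: The nurse did urge the editor to maintain Ayaan must apologize to who for the letter.
The filler 'who' is interpreted as the object of the preposition 'to'. Wh-movement fronts it, leaving a gap right after 'to':
Who did the nurse urge the editor to maintain Ayaan must apologize to ___ for the letter?
'to' is word 13.

13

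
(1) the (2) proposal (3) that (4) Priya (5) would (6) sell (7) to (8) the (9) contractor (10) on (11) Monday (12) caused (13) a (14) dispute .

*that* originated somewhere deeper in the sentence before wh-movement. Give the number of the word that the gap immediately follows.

6

'that' functions as the direct object of 'sell'. Wh-movement fronts it, leaving a gap right after 'sell':
The proposal that Priya would sell ___ to the contractor on Monday caused a dispute.
'sell' is word 6.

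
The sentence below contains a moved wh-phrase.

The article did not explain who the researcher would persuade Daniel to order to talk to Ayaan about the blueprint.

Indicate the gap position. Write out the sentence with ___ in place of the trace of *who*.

In situ: The researcher would persuade Daniel to order who to talk to Ayaan about the blueprint.
'who' is the direct object of 'order'. The gap is right after 'order'.

The article did not explain who the researcher would persuade Daniel to order ___ to talk to Ayaan about the blueprint.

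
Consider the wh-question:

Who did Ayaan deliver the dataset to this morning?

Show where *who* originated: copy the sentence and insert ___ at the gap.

In situ: Ayaan did deliver the dataset to who this morning.
'who' functions as the object of the preposition 'to' (recipient of 'deliver'). The gap is right after 'to'.

Who did Ayaan deliver the dataset to ___ this morning?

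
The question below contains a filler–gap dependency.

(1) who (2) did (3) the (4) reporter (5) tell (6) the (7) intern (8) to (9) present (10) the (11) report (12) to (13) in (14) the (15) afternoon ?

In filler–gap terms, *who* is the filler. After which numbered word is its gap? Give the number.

12

Pre-movement form: The reporter did tell the intern to present the report to who in the afternoon.
'who' is the object of the preposition 'to' (recipient of 'present'). Wh-movement fronts it, leaving a gap right after 'to':
Who did the reporter tell the intern to present the report to ___ in the afternoon?
'to' is word 12.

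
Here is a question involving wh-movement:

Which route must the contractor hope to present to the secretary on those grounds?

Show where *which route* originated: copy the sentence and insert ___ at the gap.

Before movement: The contractor must hope to present which route to the secretary on those grounds.
'which route' functions as the direct object of 'present'. The gap is right after 'present'.

Which route must the contractor hope to present ___ to the secretary on those grounds?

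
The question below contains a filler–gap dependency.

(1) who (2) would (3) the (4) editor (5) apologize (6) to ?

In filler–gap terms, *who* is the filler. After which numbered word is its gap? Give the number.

6

In situ: The editor would apologize to who.
'who' functions as the object of the preposition 'to'. It moves to the left edge, and the trace sits right after 'to':
Who would the editor apologize to ___?
'to' is word 6.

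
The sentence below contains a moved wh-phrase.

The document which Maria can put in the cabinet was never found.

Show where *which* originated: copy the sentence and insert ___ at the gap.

'which' functions as the direct object of 'put'. The gap is right after 'put'.

The document which Maria can put ___ in the cabinet was never found.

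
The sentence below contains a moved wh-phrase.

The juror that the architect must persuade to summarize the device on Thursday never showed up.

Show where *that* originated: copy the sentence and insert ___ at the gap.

'that' functions as the direct object of 'persuade'. The gap is right after 'persuade'.

The juror that the architect must persuade ___ to summarize the device on Thursday never showed up.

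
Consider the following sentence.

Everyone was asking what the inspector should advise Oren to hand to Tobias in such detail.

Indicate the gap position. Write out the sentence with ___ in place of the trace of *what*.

Pre-movement form: The inspector should advise Oren to hand what to Tobias in such detail.
'what' is the direct object of 'hand'. The gap is right after 'hand'.

Everyone was asking what the inspector should advise Oren to hand ___ to Tobias in such detail.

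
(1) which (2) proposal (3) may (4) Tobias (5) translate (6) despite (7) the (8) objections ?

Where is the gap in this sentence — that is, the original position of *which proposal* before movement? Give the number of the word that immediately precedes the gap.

Pre-movement form: Tobias may translate which proposal despite the objections.
'which proposal' is the direct object of 'translate'. It moves to the left edge, and the trace sits right after 'translate':
Which proposal may Tobias translate ___ despite the objections?
'translate' is word 5.

5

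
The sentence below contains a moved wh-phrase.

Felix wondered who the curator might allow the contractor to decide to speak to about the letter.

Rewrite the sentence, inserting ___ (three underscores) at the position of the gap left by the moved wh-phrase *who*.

Felix wondered who the curator might allow the contractor to decide to speak to ___ about the letter.

In situ: The curator might allow the contractor to decide to speak to who about the letter.
The filler 'who' is interpreted as the object of the preposition 'to'. The gap is right after 'to'.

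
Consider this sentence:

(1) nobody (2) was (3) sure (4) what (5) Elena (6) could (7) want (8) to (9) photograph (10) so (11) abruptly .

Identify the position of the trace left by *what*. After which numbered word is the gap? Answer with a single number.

9

Pre-movement form: Elena could want to photograph what so abruptly.
'what' is the direct object of 'photograph'. Wh-movement fronts it, leaving a gap right after 'photograph':
Nobody was sure what Elena could want to photograph ___ so abruptly.
'photograph' is word 9.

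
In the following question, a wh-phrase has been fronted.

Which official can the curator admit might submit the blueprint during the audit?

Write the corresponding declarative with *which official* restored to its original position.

'which official' functions as the subject of the clause embedded under 'admit'. Wh-movement fronts it, leaving a gap right after 'admit':
Which official can the curator admit ___ might submit the blueprint during the audit?

The curator can admit which official might submit the blueprint during the audit.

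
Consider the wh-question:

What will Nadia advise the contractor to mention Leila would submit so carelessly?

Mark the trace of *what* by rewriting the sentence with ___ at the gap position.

What will Nadia advise the contractor to mention Leila would submit ___ so carelessly?

Underlying clause: Nadia will advise the contractor to mention Leila would submit what so carelessly.
The filler 'what' is interpreted as the direct object of 'submit'. The gap is right after 'submit'.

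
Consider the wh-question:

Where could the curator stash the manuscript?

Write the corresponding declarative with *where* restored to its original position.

The curator could stash the manuscript where.

'where' is the locative complement of 'stash'. Fronting leaves a gap immediately after 'manuscript':
Where could the curator stash the manuscript ___?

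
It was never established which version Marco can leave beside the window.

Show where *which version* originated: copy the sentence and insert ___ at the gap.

Underlying clause: Marco can leave which version beside the window.
'which version' is the direct object of 'leave'. The gap is right after 'leave'.

It was never established which version Marco can leave ___ beside the window.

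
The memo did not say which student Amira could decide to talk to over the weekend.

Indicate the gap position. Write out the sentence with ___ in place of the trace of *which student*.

The memo did not say which student Amira could decide to talk to ___ over the weekend.

In situ: Amira could decide to talk to which student over the weekend.
The filler 'which student' is interpreted as the object of the preposition 'to'. The gap is right after 'to'.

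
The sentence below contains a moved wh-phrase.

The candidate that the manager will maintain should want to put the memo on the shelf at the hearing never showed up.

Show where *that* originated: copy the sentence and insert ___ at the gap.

'that' functions as the subject of the clause embedded under 'maintain'. The gap is right after 'maintain'.

The candidate that the manager will maintain ___ should want to put the memo on the shelf at the hearing never showed up.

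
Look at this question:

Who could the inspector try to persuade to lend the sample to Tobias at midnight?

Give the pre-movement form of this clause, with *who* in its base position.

'who' is the direct object of 'persuade'. Fronting leaves a gap immediately after 'persuade':
Who could the inspector try to persuade ___ to lend the sample to Tobias at midnight?

The inspector could try to persuade who to lend the sample to Tobias at midnight.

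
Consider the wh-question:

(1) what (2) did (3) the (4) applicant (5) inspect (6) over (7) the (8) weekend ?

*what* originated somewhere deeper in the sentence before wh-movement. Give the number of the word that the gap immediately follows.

5

Pre-movement form: The applicant did inspect what over the weekend.
'what' functions as the direct object of 'inspect'. Wh-movement fronts it, leaving a gap right after 'inspect':
What did the applicant inspect ___ over the weekend?
'inspect' is word 5.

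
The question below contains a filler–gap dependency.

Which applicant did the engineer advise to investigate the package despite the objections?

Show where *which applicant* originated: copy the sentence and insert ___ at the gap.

Pre-movement form: The engineer did advise which applicant to investigate the package despite the objections.
The filler 'which applicant' is interpreted as the direct object of 'advise'. The gap is right after 'advise'.

Which applicant did the engineer advise ___ to investigate the package despite the objections?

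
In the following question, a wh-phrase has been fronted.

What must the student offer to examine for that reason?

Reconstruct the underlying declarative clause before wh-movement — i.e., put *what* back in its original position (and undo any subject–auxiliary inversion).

The student must offer to examine what for that reason.

'what' is the direct object of 'examine'. Fronting leaves a gap immediately after 'examine':
What must the student offer to examine ___ for that reason?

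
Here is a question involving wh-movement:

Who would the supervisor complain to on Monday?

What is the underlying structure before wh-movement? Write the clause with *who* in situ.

The supervisor would complain to who on Monday.

The filler 'who' is interpreted as the object of the preposition 'to'. Wh-movement fronts it, leaving a gap right after 'to':
Who would the supervisor complain to ___ on Monday?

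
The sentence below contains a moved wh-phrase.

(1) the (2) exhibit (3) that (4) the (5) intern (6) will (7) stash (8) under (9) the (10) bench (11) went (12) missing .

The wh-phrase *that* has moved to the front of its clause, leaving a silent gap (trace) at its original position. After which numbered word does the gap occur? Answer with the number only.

7

'that' functions as the direct object of 'stash'. Fronting leaves a gap immediately after 'stash':
The exhibit that the intern will stash ___ under the bench went missing.
'stash' is word 7.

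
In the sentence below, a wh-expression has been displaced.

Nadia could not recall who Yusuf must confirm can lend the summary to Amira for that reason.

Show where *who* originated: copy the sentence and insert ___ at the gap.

Nadia could not recall who Yusuf must confirm ___ can lend the summary to Amira for that reason.

Before movement: Yusuf must confirm who can lend the summary to Amira for that reason.
The filler 'who' is interpreted as the subject of the clause embedded under 'confirm'. The gap is right after 'confirm'.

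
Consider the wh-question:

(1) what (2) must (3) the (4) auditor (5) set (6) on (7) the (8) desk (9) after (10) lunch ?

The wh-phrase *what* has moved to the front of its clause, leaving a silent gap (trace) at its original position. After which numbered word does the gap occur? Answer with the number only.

Underlying clause: The auditor must set what on the desk after lunch.
'what' functions as the direct object of 'set'. It moves to the left edge, and the trace sits right after 'set':
What must the auditor set ___ on the desk after lunch?
'set' is word 5.

5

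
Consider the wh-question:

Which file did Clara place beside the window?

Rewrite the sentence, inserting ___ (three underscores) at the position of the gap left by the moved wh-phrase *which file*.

Pre-movement form: Clara did place which file beside the window.
'which file' is the direct object of 'place'. The gap is right after 'place'.

Which file did Clara place ___ beside the window?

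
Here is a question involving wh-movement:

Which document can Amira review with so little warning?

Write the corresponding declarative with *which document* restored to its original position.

'which document' functions as the direct object of 'review'. Wh-movement fronts it, leaving a gap right after 'review':
Which document can Amira review ___ with so little warning?

Amira can review which document with so little warning.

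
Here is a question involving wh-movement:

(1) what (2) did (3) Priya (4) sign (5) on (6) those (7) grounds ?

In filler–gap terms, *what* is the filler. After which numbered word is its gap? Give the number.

4

Pre-movement form: Priya did sign what on those grounds.
'what' functions as the direct object of 'sign'. Fronting leaves a gap immediately after 'sign':
What did Priya sign ___ on those grounds?
'sign' is word 4.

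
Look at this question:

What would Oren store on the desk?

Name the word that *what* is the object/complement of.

store

Underlying clause: Oren would store what on the desk.
'what' is the direct object of 'store'. Fronting leaves a gap immediately after 'store':
What would Oren store ___ on the desk?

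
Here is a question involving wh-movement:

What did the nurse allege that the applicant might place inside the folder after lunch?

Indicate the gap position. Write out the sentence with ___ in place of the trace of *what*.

Before movement: The nurse did allege that the applicant might place what inside the folder after lunch.
'what' is the direct object of 'place'. The gap is right after 'place'.

What did the nurse allege that the applicant might place ___ inside the folder after lunch?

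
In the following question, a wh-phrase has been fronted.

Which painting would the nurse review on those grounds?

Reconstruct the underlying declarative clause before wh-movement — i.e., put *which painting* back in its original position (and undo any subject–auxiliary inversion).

The nurse would review which painting on those grounds.

'which painting' functions as the direct object of 'review'. Fronting leaves a gap immediately after 'review':
Which painting would the nurse review ___ on those grounds?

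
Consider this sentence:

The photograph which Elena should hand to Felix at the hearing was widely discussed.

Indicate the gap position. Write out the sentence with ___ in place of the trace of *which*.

'which' is the direct object of 'hand'. The gap is right after 'hand'.

The photograph which Elena should hand ___ to Felix at the hearing was widely discussed.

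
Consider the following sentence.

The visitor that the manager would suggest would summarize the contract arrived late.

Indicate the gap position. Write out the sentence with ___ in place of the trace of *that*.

'that' is the subject of the clause embedded under 'suggest'. The gap is right after 'suggest'.

The visitor that the manager would suggest ___ would summarize the contract arrived late.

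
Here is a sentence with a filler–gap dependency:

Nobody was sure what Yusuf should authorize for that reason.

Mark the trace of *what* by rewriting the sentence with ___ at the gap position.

Nobody was sure what Yusuf should authorize ___ for that reason.

In situ: Yusuf should authorize what for that reason.
'what' functions as the direct object of 'authorize'. The gap is right after 'authorize'.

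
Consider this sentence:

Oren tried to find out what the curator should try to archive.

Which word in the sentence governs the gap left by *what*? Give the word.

archive

In situ: The curator should try to archive what.
'what' is the direct object of 'archive'. It moves to the left edge, and the trace sits right after 'archive':
Oren tried to find out what the curator should try to archive ___.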